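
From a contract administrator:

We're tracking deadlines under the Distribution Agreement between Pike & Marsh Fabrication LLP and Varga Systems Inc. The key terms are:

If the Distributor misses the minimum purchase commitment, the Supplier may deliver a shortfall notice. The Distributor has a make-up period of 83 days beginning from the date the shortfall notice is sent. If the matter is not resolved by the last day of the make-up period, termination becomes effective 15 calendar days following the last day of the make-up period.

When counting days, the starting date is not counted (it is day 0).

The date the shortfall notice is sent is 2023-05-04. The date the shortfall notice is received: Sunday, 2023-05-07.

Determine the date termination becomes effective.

The last day of the make-up period: 83 calendar days after 2023-05-04 is 2023-07-26.
The date termination becomes effective: 15 calendar days after 2023-07-26 is 2023-08-10.

2023-08-10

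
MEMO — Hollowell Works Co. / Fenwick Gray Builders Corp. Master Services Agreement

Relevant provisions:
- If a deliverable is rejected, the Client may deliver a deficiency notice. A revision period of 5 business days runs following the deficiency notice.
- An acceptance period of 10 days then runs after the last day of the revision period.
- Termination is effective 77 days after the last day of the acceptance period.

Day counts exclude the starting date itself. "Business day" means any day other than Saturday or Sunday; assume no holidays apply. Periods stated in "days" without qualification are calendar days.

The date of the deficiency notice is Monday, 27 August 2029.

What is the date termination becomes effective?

From Monday, 27 August 2029, 5 business days (Aug 28, Aug 29, Aug 30, Aug 31, Sep 3, skipping weekends) brings us to Monday, 3 September 2029, which is the last day of the revision period.
The last day of the acceptance period: 10 calendar days after 3 September 2029 is 13 September 2029.
Adding 77 calendar days to 13 September 2029 gives 29 November 2029, which is the date termination becomes effective.

29 November 2029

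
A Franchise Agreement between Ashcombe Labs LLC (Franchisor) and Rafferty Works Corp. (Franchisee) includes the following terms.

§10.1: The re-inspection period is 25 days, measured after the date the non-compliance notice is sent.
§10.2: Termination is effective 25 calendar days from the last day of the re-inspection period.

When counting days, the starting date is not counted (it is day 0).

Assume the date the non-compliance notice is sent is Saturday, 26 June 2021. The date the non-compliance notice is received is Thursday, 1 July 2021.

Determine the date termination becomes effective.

15 August 2021

Adding 25 calendar days to 26 June 2021 gives 21 July 2021, which is the last day of the re-inspection period.
The date termination becomes effective: 25 calendar days after 21 July 2021 is 15 August 2021.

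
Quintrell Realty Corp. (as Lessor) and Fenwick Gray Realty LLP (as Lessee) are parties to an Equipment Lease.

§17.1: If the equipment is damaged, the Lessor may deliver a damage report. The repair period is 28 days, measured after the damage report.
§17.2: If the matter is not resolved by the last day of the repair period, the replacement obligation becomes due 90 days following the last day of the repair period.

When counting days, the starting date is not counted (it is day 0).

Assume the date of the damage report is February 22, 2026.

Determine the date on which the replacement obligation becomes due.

June 20, 2026

The last day of the repair period: February 22, 2026 + 28 days = March 22, 2026.
The date on which the replacement obligation becomes due: 90 calendar days after March 22, 2026 is June 20, 2026.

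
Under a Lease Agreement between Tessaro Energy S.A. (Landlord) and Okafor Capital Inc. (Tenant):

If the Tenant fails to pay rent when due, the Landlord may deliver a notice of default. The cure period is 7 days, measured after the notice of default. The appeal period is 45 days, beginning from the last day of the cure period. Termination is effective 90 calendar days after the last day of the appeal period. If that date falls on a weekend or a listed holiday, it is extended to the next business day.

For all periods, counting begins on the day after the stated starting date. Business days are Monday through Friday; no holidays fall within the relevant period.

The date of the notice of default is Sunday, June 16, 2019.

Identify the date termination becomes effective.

The last day of the cure period: June 16, 2019 + 7 days = June 23, 2019.
Adding 45 calendar days to June 23, 2019 gives August 7, 2019, which is the last day of the appeal period.
Adding 90 calendar days to August 7, 2019 gives November 5, 2019, which is the date termination becomes effective. November 5, 2019 is a Tuesday, so no roll-forward applies.

November 5, 2019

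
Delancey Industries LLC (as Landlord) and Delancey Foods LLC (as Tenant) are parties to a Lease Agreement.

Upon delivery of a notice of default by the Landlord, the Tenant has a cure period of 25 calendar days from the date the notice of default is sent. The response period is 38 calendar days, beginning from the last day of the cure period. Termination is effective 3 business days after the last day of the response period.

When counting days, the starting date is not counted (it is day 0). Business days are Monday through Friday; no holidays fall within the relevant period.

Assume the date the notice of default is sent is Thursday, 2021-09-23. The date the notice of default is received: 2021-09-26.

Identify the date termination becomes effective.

The last day of the cure period: 2021-09-23 + 25 days = 2021-10-18.
Adding 38 calendar days to 2021-10-18 gives 2021-11-25, which is the last day of the response period.
The date termination becomes effective: 3 business days after Thursday, 2021-11-25, skipping weekends — Nov 26, Nov 29, Nov 30 — lands on Tuesday, 2021-11-30.

2021-11-30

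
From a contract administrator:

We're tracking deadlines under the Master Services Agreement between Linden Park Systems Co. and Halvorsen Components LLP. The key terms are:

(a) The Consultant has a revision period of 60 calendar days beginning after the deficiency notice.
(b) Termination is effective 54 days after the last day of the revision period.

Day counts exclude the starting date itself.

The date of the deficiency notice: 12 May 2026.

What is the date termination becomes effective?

Adding 60 calendar days to 12 May 2026 gives 11 July 2026, which is the last day of the revision period.
The date termination becomes effective: 54 calendar days after 11 July 2026 is 3 September 2026.

3 September 2026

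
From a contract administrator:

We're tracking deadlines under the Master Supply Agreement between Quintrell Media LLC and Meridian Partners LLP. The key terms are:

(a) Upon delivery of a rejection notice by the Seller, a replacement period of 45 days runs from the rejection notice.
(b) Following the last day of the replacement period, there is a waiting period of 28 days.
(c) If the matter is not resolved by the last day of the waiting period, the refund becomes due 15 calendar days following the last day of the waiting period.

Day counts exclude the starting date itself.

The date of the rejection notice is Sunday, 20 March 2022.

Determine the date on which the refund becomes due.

The last day of the replacement period: 45 calendar days after 20 March 2022 is 4 May 2022.
The last day of the waiting period: 4 May 2022 + 28 days = 1 June 2022.
The date on which the refund becomes due: 15 calendar days after 1 June 2022 is 16 June 2022.

16 June 2022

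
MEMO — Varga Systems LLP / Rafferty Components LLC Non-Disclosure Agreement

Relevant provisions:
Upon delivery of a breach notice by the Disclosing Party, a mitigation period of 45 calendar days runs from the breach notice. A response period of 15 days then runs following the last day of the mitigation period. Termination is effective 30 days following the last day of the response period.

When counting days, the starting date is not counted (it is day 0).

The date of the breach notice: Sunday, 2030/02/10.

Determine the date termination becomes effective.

2030/05/11

The last day of the mitigation period: 2030/02/10 + 45 days = 2030/03/27.
Adding 15 calendar days to 2030/03/27 gives 2030/04/11, which is the last day of the response period.
Adding 30 calendar days to 2030/04/11 gives 2030/05/11, which is the date termination becomes effective.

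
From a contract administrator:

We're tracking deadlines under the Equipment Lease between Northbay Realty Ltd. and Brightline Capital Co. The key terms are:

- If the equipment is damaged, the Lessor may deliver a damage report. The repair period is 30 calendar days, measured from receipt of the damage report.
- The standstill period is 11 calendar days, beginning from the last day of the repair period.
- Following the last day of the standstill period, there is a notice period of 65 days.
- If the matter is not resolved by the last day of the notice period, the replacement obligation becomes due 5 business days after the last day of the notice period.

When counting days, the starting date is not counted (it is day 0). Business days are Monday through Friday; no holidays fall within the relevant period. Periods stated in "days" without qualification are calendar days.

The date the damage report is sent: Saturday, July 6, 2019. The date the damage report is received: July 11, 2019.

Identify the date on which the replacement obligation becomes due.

November 1, 2019

The last day of the repair period: 30 calendar days after July 11, 2019 is August 10, 2019.
The last day of the standstill period: 11 calendar days after August 10, 2019 is August 21, 2019.
The last day of the notice period: August 21, 2019 + 65 days = October 25, 2019.
The date on which the replacement obligation becomes due: counting 5 business days from Friday, October 25, 2019 (Oct 28, Oct 29, Oct 30, Oct 31, Nov 1, skipping weekends) reaches Friday, November 1, 2019.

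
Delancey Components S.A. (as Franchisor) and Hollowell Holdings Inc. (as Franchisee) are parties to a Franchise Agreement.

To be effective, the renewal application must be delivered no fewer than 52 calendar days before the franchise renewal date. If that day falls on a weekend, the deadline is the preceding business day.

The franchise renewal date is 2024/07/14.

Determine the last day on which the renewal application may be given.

2024/07/14 minus 52 days is 2024/05/23. That is a Thursday, so no adjustment is needed.

2024/05/23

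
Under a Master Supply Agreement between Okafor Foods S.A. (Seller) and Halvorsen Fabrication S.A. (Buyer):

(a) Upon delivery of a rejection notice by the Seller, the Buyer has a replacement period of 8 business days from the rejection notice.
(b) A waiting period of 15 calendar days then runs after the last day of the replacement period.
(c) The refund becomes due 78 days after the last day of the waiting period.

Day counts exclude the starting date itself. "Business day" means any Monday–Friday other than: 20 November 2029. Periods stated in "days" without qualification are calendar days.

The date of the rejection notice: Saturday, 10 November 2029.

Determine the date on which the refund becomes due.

The last day of the replacement period: 8 business days after Saturday, 10 November 2029, skipping weekends and the listed holiday on Nov 20 — Nov 12, Nov 13, Nov 14, Nov 15, Nov 16, Nov 19, Nov 21, Nov 22 — lands on Thursday, 22 November 2029.
Adding 15 calendar days to 22 November 2029 gives 7 December 2029, which is the last day of the waiting period.
The date on which the refund becomes due: 78 calendar days after 7 December 2029 is 23 February 2030.

23 February 2030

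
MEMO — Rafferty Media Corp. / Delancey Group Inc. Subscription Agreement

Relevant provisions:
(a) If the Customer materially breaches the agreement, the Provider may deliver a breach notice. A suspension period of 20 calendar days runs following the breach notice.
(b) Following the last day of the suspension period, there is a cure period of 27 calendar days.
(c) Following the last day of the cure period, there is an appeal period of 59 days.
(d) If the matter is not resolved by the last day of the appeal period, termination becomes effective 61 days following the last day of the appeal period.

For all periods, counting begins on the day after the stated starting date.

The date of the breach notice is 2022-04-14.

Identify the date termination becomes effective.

Adding 20 calendar days to 2022-04-14 gives 2022-05-04, which is the last day of the suspension period.
The last day of the cure period: 2022-05-04 + 27 days = 2022-05-31.
The last day of the appeal period: 59 calendar days after 2022-05-31 is 2022-07-29.
Adding 61 calendar days to 2022-07-29 gives 2022-09-28, which is the date termination becomes effective.

2022-09-28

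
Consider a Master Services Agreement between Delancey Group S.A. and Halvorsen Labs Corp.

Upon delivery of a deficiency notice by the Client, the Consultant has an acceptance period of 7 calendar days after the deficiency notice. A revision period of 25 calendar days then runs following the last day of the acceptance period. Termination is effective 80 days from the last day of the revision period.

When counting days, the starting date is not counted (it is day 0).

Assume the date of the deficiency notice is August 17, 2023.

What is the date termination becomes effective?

December 7, 2023

Adding 7 calendar days to August 17, 2023 gives August 24, 2023, which is the last day of the acceptance period.
The last day of the revision period: August 24, 2023 + 25 days = September 18, 2023.
The date termination becomes effective: September 18, 2023 + 80 days = December 7, 2023.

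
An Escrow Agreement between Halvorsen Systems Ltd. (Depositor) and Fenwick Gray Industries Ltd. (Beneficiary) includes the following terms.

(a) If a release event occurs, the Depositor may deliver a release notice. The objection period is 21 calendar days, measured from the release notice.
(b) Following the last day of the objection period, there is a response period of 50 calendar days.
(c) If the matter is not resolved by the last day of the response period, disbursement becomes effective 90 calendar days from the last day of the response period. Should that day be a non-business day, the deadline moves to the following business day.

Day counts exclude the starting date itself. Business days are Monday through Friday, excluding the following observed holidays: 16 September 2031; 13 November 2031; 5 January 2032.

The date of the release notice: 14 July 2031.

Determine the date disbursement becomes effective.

22 December 2031

The last day of the objection period: 14 July 2031 + 21 days = 4 August 2031.
The last day of the response period: 4 August 2031 + 50 days = 23 September 2031.
Adding 90 calendar days to 23 September 2031 gives 22 December 2031, which is the date disbursement becomes effective. 22 December 2031 is a Monday and is not a listed holiday, so no roll-forward applies.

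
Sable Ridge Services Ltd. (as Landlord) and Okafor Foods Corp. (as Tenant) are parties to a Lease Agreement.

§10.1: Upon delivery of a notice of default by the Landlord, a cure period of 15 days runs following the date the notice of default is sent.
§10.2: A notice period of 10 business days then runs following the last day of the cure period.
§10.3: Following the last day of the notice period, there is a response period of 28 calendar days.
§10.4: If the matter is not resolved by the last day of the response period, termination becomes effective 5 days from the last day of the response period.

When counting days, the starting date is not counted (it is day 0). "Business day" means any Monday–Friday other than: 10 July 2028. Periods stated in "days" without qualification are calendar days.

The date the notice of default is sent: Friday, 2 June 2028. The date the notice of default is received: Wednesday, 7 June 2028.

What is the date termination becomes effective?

The last day of the cure period: 2 June 2028 + 15 days = 17 June 2028.
The last day of the notice period: 10 business days after Saturday, 17 June 2028, skipping weekends — Jun 19, Jun 20, Jun 21, Jun 22, Jun 23, Jun 26, Jun 27, Jun 28, Jun 29, Jun 30 — lands on Friday, 30 June 2028.
Adding 28 calendar days to 30 June 2028 gives 28 July 2028, which is the last day of the response period.
The date termination becomes effective: 28 July 2028 + 5 days = 2 August 2028.

2 August 2028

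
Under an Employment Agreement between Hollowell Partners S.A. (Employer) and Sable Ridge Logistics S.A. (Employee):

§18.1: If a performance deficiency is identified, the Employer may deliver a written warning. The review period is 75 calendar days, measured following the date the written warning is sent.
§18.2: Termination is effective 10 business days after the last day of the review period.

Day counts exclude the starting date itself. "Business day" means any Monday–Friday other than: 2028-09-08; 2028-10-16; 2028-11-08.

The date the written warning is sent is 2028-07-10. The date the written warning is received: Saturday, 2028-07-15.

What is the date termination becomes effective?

The last day of the review period: 75 calendar days after 2028-07-10 is 2028-09-23.
From Saturday, 2028-09-23, 10 business days (Sep 25, Sep 26, Sep 27, Sep 28, Sep 29, Oct 2, Oct 3, Oct 4, Oct 5, Oct 6, skipping weekends) brings us to Friday, 2028-10-06, which is the date termination becomes effective.

2028-10-06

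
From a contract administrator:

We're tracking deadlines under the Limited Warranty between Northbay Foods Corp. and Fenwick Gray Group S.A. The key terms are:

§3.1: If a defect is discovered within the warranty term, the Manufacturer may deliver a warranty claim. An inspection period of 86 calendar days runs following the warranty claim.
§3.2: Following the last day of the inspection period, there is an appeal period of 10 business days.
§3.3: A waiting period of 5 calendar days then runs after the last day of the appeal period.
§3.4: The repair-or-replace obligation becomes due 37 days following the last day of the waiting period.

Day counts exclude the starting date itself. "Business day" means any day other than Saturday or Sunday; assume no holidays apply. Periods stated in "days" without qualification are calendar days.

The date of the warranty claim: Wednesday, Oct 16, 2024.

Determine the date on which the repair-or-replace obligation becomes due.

The last day of the inspection period: 86 calendar days after Oct 16, 2024 is Jan 10, 2025.
The last day of the appeal period: 10 business days after Friday, Jan 10, 2025, skipping weekends — Jan 13, Jan 14, Jan 15, Jan 16, Jan 17, Jan 20, Jan 21, Jan 22, Jan 23, Jan 24 — lands on Friday, Jan 24, 2025.
The last day of the waiting period: 5 calendar days after Jan 24, 2025 is Jan 29, 2025.
Adding 37 calendar days to Jan 29, 2025 gives Mar 7, 2025, which is the date on which the repair-or-replace obligation becomes due.

Mar 7, 2025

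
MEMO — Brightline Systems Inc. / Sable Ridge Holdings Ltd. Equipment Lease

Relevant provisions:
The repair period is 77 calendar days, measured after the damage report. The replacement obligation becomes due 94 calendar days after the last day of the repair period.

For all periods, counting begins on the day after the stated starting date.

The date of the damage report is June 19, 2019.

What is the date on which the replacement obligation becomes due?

December 7, 2019

The last day of the repair period: June 19, 2019 + 77 days = September 4, 2019.
The date on which the replacement obligation becomes due: September 4, 2019 + 94 days = December 7, 2019.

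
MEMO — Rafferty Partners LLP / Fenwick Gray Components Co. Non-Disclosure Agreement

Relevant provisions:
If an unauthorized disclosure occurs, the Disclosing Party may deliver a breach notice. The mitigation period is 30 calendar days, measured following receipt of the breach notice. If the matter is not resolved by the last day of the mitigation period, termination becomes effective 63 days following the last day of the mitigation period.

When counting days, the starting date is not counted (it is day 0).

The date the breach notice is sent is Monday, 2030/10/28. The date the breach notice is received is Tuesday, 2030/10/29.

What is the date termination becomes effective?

The last day of the mitigation period: 30 calendar days after 2030/10/29 is 2030/11/28.
Adding 63 calendar days to 2030/11/28 gives 2031/01/30, which is the date termination becomes effective.

2031/01/30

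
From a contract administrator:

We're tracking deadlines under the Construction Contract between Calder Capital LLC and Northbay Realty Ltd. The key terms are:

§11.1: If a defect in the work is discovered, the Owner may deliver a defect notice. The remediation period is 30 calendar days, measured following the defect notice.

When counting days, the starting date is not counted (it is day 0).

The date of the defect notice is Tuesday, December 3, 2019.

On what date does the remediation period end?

January 2, 2020

The last day of the remediation period: December 3, 2019 + 30 days = January 2, 2020.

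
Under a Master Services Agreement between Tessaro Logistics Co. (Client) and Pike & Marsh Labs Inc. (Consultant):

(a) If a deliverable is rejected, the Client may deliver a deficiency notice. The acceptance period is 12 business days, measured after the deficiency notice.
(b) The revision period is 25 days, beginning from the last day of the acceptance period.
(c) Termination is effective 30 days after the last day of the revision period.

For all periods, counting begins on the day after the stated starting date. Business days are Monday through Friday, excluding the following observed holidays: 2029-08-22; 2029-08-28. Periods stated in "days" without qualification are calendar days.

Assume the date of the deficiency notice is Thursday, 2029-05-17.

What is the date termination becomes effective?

2029-07-29

From Thursday, 2029-05-17, 12 business days (May 18, May 21, May 22, May 23, …, May 31, Jun 1, Jun 4, skipping weekends) brings us to Monday, 2029-06-04, which is the last day of the acceptance period.
Adding 25 calendar days to 2029-06-04 gives 2029-06-29, which is the last day of the revision period.
The date termination becomes effective: 30 calendar days after 2029-06-29 is 2029-07-29.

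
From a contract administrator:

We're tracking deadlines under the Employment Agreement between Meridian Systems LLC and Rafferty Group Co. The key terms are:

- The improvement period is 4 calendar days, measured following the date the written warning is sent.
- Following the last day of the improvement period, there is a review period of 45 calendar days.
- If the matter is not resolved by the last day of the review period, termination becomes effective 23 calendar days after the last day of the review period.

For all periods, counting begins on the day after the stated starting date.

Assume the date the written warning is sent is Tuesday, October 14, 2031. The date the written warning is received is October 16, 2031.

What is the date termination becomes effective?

The last day of the improvement period: October 14, 2031 + 4 days = October 18, 2031.
The last day of the review period: 45 calendar days after October 18, 2031 is December 2, 2031.
The date termination becomes effective: 23 calendar days after December 2, 2031 is December 25, 2031.

December 25, 2031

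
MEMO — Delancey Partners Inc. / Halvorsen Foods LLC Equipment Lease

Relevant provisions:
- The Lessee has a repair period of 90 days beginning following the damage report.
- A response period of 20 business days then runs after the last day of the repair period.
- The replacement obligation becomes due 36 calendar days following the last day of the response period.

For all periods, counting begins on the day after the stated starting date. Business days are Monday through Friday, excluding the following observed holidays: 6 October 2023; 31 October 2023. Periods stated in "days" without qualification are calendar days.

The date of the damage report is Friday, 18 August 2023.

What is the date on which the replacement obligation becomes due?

19 January 2024

The last day of the repair period: 18 August 2023 + 90 days = 16 November 2023.
From Thursday, 16 November 2023, 20 business days (Nov 17, Nov 20, Nov 21, Nov 22, …, Dec 12, Dec 13, Dec 14, skipping weekends) brings us to Thursday, 14 December 2023, which is the last day of the response period.
The date on which the replacement obligation becomes due: 14 December 2023 + 36 days = 19 January 2024.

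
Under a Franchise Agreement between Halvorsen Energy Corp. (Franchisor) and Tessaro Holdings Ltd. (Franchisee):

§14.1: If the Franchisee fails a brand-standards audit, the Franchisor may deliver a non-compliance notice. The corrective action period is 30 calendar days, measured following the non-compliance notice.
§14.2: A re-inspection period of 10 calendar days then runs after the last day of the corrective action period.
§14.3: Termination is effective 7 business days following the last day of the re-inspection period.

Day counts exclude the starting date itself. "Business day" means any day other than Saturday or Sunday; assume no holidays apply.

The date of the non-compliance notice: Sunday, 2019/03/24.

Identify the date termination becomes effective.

2019/05/14

The last day of the corrective action period: 30 calendar days after 2019/03/24 is 2019/04/23.
The last day of the re-inspection period: 2019/04/23 + 10 days = 2019/05/03.
The date termination becomes effective: 7 business days after Friday, 2019/05/03, skipping weekends — May 6, May 7, May 8, May 9, May 10, May 13, May 14 — lands on Tuesday, 2019/05/14.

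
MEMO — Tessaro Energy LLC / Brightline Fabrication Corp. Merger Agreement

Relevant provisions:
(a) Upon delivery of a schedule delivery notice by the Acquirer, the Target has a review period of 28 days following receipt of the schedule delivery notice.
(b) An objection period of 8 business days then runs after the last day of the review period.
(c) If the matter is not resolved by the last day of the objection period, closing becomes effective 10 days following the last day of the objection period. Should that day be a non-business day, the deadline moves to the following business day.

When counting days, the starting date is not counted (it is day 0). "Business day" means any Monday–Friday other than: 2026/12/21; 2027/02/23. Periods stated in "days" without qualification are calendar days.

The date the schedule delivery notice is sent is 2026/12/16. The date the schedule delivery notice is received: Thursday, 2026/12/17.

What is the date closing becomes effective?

Adding 28 calendar days to 2026/12/17 gives 2027/01/14, which is the last day of the review period.
The last day of the objection period: 8 business days after Thursday, 2027/01/14, skipping weekends — Jan 15, Jan 18, Jan 19, Jan 20, Jan 21, Jan 22, Jan 25, Jan 26 — lands on Tuesday, 2027/01/26.
Adding 10 calendar days to 2027/01/26 gives 2027/02/05, which is the date closing becomes effective. 2027/02/05 is a Friday and is not a listed holiday, so no roll-forward applies.

2027/02/05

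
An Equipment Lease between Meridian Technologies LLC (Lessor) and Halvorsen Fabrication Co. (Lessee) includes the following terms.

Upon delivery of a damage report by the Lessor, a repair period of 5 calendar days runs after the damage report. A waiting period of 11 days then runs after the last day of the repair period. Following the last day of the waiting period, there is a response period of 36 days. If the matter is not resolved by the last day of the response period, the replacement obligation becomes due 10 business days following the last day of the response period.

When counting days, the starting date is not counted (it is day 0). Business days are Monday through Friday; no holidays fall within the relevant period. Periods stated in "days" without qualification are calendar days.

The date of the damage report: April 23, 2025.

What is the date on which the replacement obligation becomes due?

June 27, 2025

The last day of the repair period: April 23, 2025 + 5 days = April 28, 2025.
The last day of the waiting period: April 28, 2025 + 11 days = May 9, 2025.
The last day of the response period: May 9, 2025 + 36 days = June 14, 2025.
The date on which the replacement obligation becomes due: 10 business days after Saturday, June 14, 2025, skipping weekends — Jun 16, Jun 17, Jun 18, Jun 19, Jun 20, Jun 23, Jun 24, Jun 25, Jun 26, Jun 27 — lands on Friday, June 27, 2025.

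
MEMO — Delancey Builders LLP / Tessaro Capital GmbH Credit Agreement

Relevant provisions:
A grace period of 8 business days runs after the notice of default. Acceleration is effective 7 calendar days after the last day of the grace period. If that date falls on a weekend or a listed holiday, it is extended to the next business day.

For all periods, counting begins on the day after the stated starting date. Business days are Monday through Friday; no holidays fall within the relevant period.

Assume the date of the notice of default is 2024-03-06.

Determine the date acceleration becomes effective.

2024-03-25

From Wednesday, 2024-03-06, 8 business days (Mar 7, Mar 8, Mar 11, Mar 12, Mar 13, Mar 14, Mar 15, Mar 18, skipping weekends) brings us to Monday, 2024-03-18, which is the last day of the grace period.
The date acceleration becomes effective: 2024-03-18 + 7 days = 2024-03-25. 2024-03-25 is a Monday, so no roll-forward applies.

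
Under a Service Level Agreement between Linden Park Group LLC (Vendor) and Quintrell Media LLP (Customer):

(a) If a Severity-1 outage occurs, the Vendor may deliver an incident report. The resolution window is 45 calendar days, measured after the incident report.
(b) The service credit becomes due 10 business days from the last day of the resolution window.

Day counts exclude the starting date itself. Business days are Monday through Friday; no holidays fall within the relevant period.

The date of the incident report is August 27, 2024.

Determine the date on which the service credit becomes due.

October 25, 2024

The last day of the resolution window: 45 calendar days after August 27, 2024 is October 11, 2024.
The date on which the service credit becomes due: counting 10 business days from Friday, October 11, 2024 (Oct 14, Oct 15, Oct 16, Oct 17, Oct 18, Oct 21, Oct 22, Oct 23, Oct 24, Oct 25, skipping weekends) reaches Friday, October 25, 2024.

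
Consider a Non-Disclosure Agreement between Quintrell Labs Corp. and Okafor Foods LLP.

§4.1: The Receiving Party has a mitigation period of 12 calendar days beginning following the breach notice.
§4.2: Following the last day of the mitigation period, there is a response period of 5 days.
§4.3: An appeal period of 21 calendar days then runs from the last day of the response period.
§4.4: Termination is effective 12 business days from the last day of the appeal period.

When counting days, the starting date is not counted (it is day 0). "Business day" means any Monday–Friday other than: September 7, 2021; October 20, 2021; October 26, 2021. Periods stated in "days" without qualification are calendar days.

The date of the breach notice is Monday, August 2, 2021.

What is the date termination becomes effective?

September 27, 2021

The last day of the mitigation period: August 2, 2021 + 12 days = August 14, 2021.
The last day of the response period: August 14, 2021 + 5 days = August 19, 2021.
Adding 21 calendar days to August 19, 2021 gives September 9, 2021, which is the last day of the appeal period.
The date termination becomes effective: 12 business days after Thursday, September 9, 2021, skipping weekends — Sep 10, Sep 13, Sep 14, Sep 15, …, Sep 23, Sep 24, Sep 27 — lands on Monday, September 27, 2021.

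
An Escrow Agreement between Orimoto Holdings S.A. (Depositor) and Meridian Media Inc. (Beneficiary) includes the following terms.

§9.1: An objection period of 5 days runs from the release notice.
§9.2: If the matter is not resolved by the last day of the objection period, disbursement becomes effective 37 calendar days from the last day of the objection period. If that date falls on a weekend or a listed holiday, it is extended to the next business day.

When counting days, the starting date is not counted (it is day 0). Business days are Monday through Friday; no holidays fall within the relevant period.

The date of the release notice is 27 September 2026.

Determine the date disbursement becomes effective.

9 November 2026

Adding 5 calendar days to 27 September 2026 gives 2 October 2026, which is the last day of the objection period.
The date disbursement becomes effective: 2 October 2026 + 37 days = 8 November 2026. That falls on a Sunday, so it rolls to the next business day, Monday, 9 November 2026.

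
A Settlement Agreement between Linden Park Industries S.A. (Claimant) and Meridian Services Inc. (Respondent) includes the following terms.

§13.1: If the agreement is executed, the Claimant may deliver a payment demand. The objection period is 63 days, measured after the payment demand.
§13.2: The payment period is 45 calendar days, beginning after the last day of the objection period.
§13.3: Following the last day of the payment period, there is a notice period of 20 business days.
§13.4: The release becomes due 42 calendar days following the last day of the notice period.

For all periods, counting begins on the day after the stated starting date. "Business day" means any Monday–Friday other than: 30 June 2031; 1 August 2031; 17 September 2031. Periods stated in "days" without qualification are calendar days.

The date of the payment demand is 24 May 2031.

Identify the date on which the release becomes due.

The last day of the objection period: 63 calendar days after 24 May 2031 is 26 July 2031.
Adding 45 calendar days to 26 July 2031 gives 9 September 2031, which is the last day of the payment period.
From Tuesday, 9 September 2031, 20 business days (Sep 10, Sep 11, Sep 12, Sep 15, …, Oct 6, Oct 7, Oct 8, skipping weekends and the listed holiday on Sep 17) brings us to Wednesday, 8 October 2031, which is the last day of the notice period.
Adding 42 calendar days to 8 October 2031 gives 19 November 2031, which is the date on which the release becomes due.

19 November 2031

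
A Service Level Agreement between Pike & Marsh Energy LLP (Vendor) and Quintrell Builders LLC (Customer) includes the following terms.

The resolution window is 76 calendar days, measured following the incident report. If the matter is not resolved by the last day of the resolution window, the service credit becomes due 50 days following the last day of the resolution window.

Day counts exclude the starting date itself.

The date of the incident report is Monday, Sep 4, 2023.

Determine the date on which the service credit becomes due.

The last day of the resolution window: 76 calendar days after Sep 4, 2023 is Nov 19, 2023.
The date on which the service credit becomes due: Nov 19, 2023 + 50 days = Jan 8, 2024.

Jan 8, 2024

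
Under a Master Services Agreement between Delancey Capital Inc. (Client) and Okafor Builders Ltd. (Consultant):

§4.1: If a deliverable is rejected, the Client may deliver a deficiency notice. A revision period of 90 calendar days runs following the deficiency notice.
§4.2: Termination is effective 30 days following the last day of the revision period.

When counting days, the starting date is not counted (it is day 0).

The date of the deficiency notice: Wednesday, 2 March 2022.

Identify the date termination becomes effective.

30 June 2022

The last day of the revision period: 90 calendar days after 2 March 2022 is 31 May 2022.
The date termination becomes effective: 31 May 2022 + 30 days = 30 June 2022.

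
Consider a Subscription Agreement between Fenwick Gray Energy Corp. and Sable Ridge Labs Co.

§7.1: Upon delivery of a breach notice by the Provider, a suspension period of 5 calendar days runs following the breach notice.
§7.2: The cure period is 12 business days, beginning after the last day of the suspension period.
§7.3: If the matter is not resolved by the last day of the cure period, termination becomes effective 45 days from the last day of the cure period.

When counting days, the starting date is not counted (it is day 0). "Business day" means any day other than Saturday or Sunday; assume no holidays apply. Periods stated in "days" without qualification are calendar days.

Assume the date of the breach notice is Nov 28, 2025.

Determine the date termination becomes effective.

The last day of the suspension period: Nov 28, 2025 + 5 days = Dec 3, 2025.
The last day of the cure period: 12 business days after Wednesday, Dec 3, 2025, skipping weekends — Dec 4, Dec 5, Dec 8, Dec 9, …, Dec 17, Dec 18, Dec 19 — lands on Friday, Dec 19, 2025.
Adding 45 calendar days to Dec 19, 2025 gives Feb 2, 2026, which is the date termination becomes effective.

Feb 2, 2026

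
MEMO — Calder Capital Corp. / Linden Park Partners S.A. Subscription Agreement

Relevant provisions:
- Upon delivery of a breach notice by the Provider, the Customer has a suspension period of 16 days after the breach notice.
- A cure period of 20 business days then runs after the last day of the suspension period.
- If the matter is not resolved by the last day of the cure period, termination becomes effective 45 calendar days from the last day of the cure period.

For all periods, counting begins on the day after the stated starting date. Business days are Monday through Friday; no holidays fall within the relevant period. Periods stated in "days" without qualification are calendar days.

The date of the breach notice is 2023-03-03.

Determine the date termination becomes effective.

2023-05-29

The last day of the suspension period: 16 calendar days after 2023-03-03 is 2023-03-19.
From Sunday, 2023-03-19, 20 business days (Mar 20, Mar 21, Mar 22, Mar 23, …, Apr 12, Apr 13, Apr 14, skipping weekends) brings us to Friday, 2023-04-14, which is the last day of the cure period.
The date termination becomes effective: 45 calendar days after 2023-04-14 is 2023-05-29.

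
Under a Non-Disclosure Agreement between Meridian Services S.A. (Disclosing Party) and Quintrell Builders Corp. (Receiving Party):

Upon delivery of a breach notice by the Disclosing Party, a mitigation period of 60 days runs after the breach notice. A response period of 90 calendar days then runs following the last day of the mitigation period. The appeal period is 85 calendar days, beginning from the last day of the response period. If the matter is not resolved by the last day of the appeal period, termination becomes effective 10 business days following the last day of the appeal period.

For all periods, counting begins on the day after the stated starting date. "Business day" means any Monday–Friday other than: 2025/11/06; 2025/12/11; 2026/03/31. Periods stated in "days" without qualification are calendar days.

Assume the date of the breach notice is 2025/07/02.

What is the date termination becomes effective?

The last day of the mitigation period: 2025/07/02 + 60 days = 2025/08/31.
Adding 90 calendar days to 2025/08/31 gives 2025/11/29, which is the last day of the response period.
The last day of the appeal period: 85 calendar days after 2025/11/29 is 2026/02/22.
The date termination becomes effective: counting 10 business days from Sunday, 2026/02/22 (Feb 23, Feb 24, Feb 25, Feb 26, Feb 27, Mar 2, Mar 3, Mar 4, Mar 5, Mar 6, skipping weekends) reaches Friday, 2026/03/06.

2026/03/06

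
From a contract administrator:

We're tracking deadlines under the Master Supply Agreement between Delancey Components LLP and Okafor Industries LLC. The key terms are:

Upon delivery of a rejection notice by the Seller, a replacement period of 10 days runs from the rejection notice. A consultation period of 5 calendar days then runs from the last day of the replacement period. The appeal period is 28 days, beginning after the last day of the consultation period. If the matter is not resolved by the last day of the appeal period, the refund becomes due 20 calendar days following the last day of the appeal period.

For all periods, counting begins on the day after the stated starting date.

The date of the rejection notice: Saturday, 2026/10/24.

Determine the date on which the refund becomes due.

Adding 10 calendar days to 2026/10/24 gives 2026/11/03, which is the last day of the replacement period.
The last day of the consultation period: 5 calendar days after 2026/11/03 is 2026/11/08.
Adding 28 calendar days to 2026/11/08 gives 2026/12/06, which is the last day of the appeal period.
The date on which the refund becomes due: 20 calendar days after 2026/12/06 is 2026/12/26.

2026/12/26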